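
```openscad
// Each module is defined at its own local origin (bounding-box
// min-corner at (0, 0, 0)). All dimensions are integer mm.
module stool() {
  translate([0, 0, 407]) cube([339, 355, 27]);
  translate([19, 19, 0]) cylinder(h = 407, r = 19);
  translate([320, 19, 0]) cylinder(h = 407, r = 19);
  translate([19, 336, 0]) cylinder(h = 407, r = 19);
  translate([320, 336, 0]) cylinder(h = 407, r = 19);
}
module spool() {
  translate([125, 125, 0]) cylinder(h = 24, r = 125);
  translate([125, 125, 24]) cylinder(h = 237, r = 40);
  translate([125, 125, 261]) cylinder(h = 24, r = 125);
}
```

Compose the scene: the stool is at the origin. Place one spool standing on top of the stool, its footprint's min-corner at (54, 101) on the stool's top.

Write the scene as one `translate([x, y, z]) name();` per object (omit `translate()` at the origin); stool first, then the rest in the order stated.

stool();
translate([54, 101, 434]) spool();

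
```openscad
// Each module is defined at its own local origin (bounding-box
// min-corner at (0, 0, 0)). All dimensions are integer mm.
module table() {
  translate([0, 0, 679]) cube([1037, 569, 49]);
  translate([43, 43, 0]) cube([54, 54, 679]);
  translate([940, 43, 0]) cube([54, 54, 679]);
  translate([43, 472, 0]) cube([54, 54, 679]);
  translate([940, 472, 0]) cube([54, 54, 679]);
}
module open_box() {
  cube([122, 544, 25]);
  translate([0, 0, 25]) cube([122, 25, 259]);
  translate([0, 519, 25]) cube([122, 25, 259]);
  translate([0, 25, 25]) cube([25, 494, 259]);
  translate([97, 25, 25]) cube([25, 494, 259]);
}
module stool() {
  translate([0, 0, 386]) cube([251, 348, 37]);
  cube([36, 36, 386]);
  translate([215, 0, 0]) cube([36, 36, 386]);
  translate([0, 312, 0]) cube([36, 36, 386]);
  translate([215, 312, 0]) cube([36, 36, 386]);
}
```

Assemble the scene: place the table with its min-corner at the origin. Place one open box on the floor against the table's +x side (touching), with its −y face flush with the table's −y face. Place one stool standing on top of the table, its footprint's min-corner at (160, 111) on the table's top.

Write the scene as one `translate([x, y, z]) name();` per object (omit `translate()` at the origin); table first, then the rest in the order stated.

table();
translate([1037, 0, 0]) open_box();
translate([160, 111, 728]) stool();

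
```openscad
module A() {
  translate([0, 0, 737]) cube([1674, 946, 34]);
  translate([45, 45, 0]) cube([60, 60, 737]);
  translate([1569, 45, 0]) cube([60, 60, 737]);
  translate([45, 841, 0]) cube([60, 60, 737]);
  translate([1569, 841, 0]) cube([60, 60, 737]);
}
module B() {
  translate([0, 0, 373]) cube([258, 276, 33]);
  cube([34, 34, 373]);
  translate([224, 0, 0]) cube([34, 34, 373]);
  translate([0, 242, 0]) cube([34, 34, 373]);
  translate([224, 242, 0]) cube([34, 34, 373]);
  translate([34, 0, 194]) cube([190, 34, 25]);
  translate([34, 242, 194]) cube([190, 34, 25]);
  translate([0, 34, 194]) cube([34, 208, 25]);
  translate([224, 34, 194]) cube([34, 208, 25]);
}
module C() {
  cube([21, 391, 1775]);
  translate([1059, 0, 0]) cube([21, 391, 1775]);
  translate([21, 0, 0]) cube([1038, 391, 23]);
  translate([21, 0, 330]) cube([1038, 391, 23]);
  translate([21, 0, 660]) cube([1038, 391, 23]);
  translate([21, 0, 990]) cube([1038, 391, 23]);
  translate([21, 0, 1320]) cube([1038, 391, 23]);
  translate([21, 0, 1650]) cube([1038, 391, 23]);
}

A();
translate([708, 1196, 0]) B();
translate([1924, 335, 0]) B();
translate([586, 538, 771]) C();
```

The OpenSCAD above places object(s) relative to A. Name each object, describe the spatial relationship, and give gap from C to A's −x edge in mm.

A is a table. B is a stool. C is a bookshelf. Two stools sit around the table at the +y, +x sides. The bookshelf is on top of the table. The gap from the bookshelf to the table's −x edge is 586 mm.

The bookshelf's min-x is at 586; the table's min-x is 0; gap = 586 mm.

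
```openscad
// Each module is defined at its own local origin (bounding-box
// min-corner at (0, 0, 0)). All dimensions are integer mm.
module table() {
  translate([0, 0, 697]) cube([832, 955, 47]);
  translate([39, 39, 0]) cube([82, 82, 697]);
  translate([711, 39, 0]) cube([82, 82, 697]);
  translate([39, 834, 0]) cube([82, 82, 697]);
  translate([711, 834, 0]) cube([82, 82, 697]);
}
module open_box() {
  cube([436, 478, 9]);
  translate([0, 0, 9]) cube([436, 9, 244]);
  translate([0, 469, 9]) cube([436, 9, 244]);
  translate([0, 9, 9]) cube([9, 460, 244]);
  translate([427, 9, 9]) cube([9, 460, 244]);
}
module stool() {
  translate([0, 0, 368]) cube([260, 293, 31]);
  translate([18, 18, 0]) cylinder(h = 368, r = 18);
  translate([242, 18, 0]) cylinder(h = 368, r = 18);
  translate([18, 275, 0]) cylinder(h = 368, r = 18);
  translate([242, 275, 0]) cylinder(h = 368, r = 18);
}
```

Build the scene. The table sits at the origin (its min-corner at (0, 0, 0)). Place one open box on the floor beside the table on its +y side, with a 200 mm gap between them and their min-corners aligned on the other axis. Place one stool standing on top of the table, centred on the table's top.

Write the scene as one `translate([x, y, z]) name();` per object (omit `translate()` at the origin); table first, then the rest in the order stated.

table();
translate([0, 1155, 0]) open_box();
translate([286, 331, 744]) stool();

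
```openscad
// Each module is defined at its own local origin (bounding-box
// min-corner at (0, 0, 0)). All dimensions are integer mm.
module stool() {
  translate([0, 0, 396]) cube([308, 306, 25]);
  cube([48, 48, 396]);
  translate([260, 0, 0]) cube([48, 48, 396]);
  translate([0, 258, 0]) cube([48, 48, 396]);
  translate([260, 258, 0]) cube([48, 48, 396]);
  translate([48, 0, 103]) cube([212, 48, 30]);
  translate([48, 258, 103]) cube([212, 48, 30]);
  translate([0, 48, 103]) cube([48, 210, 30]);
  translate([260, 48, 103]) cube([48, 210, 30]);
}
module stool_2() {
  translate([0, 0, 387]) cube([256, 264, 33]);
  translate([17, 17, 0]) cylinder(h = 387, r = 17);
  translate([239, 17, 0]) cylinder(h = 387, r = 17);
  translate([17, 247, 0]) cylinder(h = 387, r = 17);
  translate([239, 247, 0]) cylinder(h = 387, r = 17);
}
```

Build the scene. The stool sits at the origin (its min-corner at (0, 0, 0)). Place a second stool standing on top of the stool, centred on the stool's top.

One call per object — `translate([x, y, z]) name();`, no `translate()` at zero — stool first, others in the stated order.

stool();
translate([26, 21, 421]) stool_2();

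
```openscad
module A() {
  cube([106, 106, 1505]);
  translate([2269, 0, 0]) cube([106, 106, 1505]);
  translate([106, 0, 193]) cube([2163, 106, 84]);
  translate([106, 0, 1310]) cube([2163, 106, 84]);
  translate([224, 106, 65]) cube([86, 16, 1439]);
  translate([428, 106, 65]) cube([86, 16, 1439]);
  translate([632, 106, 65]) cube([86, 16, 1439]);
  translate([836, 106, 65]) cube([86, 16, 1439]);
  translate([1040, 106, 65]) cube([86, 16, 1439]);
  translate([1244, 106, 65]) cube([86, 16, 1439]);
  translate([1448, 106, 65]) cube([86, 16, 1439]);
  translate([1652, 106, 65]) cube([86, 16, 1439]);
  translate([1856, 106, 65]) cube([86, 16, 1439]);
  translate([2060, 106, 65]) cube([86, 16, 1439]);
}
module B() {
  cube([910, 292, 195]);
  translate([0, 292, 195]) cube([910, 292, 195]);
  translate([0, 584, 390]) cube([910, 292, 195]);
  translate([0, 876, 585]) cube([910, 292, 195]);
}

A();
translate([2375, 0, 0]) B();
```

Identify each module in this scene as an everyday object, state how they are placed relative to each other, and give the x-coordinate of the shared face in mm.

The fence section's +x face and the staircase's −x face are both at x = 2375 mm.

A is a fence section. B is a staircase. The staircase is against the fence section's +x side, with their −y faces flush. The x-coordinate of the shared face is 2375 mm.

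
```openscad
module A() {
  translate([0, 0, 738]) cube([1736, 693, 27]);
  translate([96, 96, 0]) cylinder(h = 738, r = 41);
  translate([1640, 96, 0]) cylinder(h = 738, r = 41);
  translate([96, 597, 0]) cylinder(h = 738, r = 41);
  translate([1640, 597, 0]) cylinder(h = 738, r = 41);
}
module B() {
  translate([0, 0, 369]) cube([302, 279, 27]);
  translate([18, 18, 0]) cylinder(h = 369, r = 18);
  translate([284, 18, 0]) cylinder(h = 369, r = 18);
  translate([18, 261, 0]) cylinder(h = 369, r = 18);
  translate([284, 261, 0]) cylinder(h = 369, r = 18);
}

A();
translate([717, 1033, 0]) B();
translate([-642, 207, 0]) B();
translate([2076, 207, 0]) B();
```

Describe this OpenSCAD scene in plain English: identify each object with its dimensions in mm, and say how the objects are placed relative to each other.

A is a table: top 1736 mm (x) × 693 mm (y), 27 mm thick, upper face at z = 765 mm, on four round legs of 82 mm diameter, each leg's bounding box inset 55 mm from the nearest pair of top edges, running from z = 0 to the bottom of the top.

B is a four-legged stool. The seat is a 302×279×27 mm slab whose top surface is at z = 396 mm; four round legs, each 36 mm in diameter, run from the floor (z = 0) to the underside of the seat, each leg's axis is inset half a diameter from the nearest pair of seat edges (so the leg's bounding box is flush with the corner).

Three stools sit around the table at the +y, −x, +x sides.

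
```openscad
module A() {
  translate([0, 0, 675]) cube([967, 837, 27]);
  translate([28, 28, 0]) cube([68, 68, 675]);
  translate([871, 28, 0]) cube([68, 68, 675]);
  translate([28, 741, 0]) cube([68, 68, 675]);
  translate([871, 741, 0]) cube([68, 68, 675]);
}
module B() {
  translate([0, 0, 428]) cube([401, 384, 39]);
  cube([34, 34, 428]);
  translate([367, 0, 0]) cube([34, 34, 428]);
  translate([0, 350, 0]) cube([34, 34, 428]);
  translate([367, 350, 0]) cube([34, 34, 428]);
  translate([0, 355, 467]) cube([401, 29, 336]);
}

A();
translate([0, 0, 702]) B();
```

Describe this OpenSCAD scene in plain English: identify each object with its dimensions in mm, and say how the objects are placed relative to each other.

A is a table with a 967×837 mm rectangular top, 27 mm thick, top surface at z = 702 mm, supported by four 68×68 mm square legs, each inset 28 mm from the nearest pair of top edges, running from the floor.

B is a chair. The seat is a 401×384×39 mm slab with its top at z = 467 mm, on four 34×34 mm corner legs (flush with the seat edges, standing on z = 0). A flat backrest 29 mm thick, 336 mm tall, spans the full seat width and rises from the seat top along its +y edge, rear face flush with the rear of the seat.

The chair is on top of the table.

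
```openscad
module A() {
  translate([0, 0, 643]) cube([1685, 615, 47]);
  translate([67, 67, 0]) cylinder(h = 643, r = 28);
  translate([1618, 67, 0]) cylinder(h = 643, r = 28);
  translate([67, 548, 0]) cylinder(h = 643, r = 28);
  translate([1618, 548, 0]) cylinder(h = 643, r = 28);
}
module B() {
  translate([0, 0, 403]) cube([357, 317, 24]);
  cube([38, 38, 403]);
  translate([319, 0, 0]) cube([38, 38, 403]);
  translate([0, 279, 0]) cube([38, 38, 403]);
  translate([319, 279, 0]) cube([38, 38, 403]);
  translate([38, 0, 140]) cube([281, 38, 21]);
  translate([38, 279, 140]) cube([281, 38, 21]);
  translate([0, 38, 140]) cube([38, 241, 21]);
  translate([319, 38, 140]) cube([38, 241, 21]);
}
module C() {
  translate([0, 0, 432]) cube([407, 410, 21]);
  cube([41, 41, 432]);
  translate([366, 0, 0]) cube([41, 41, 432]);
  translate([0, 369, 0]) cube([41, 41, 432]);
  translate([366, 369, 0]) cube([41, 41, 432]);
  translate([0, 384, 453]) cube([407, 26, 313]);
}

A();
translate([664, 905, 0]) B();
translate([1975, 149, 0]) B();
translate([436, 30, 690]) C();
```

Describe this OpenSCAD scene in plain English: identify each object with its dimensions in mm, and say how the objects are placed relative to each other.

A is a table with a 1685×615 mm rectangular top, 47 mm thick, top surface at z = 690 mm, supported by four round legs of 56 mm diameter, each leg's bounding box inset 39 mm from the nearest pair of top edges, running from the floor.

B is a four-legged stool. The seat is a 357×317×24 mm slab whose top surface is at z = 427 mm; four square legs, each 38×38 mm in cross-section, run from the floor (z = 0) to the underside of the seat, each flush with a corner of the seat. Four stretchers, 38 mm wide and 21 mm tall, connect adjacent legs with their undersides at z = 140 mm, each running between the inner faces of the legs it joins and aligned with the legs' outer faces on the other axis.

C is a chair. The seat is a 407×410×21 mm slab with its top at z = 453 mm, on four 41×41 mm corner legs (flush with the seat edges, standing on z = 0). A flat backrest 26 mm thick, 313 mm tall, spans the full seat width and rises from the seat top along its +y edge, rear face flush with the rear of the seat.

Two stools sit around the table at the +y, +x sides. The chair is on top of the table.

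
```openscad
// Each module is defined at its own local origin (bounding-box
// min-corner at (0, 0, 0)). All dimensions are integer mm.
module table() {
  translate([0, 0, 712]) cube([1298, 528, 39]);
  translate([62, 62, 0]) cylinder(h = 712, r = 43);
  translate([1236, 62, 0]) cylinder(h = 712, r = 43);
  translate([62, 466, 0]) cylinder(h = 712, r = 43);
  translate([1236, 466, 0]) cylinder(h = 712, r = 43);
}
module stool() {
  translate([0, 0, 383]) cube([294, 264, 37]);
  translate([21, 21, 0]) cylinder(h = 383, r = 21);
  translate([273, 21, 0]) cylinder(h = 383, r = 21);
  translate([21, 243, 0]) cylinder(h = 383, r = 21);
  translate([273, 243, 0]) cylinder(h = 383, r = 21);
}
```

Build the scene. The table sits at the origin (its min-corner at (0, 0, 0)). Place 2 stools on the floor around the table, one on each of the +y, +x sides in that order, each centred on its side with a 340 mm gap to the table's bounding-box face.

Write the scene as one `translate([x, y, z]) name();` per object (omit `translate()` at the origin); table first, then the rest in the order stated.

table();
translate([502, 868, 0]) stool();
translate([1638, 132, 0]) stool();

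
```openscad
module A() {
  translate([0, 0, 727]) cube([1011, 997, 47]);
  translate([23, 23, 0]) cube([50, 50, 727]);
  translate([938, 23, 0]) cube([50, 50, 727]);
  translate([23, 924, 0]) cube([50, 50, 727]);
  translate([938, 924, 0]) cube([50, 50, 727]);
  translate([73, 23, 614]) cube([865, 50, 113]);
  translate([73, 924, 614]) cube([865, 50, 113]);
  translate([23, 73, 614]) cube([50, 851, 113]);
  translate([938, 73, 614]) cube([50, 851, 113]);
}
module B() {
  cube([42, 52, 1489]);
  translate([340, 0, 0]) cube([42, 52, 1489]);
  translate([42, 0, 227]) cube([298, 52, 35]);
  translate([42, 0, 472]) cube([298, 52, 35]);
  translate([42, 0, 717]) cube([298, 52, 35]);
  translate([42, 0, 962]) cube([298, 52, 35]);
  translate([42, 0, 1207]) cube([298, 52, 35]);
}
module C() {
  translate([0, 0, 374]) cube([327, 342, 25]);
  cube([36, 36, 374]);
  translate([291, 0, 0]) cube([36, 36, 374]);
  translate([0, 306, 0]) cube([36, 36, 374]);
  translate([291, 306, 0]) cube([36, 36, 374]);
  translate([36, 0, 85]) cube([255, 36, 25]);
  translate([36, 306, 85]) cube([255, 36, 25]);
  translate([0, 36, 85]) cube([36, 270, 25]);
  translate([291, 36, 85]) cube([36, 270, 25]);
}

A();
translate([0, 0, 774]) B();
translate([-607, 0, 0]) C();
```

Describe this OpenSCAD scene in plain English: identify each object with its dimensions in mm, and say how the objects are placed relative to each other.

A is a table: top 1011 mm (x) × 997 mm (y), 47 mm thick, upper face at z = 774 mm, on four 50×50 mm square legs, each inset 23 mm from the nearest pair of top edges, running from z = 0 to the bottom of the top. Four apron rails, 50 mm thick and 113 mm tall, run between adjacent legs with their top edges flush with the underside of the top and their outer faces flush with the legs' outer faces.

B is a straight ladder. Two 42×52 mm vertical rails, 1489 mm tall, stand 382 mm apart (outside-to-outside) with their front faces coplanar on the −y side. 5 rungs, each 52 mm deep and 35 mm tall, span between the inner faces of the rails, front faces flush with the rails. The lowest rung's underside is at z = 227 mm and rungs are spaced 245 mm apart (underside to underside).

C is a four-legged stool. The seat is a 327×342×25 mm slab whose top surface is at z = 399 mm; four square legs, each 36×36 mm in cross-section, run from the floor (z = 0) to the underside of the seat, each flush with a corner of the seat. Four stretchers, 36 mm wide and 25 mm tall, connect adjacent legs with their undersides at z = 85 mm, each running between the inner faces of the legs it joins and aligned with the legs' outer faces on the other axis.

The ladder is on top of the table. The stool is on the floor beside the table on its −x side.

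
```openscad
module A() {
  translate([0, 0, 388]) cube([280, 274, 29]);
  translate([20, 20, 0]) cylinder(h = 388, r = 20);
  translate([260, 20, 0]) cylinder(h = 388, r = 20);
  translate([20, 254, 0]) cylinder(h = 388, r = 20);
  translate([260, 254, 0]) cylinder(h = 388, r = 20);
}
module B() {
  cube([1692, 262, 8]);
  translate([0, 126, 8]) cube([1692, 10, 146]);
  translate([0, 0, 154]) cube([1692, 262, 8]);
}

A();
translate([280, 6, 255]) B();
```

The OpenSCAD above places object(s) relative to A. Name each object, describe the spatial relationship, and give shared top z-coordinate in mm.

A is a stool. B is an I-beam. The I-beam is beside the stool with their tops flush at z = 417. The shared top z-coordinate is 417 mm.

Both tops at z = 417 mm.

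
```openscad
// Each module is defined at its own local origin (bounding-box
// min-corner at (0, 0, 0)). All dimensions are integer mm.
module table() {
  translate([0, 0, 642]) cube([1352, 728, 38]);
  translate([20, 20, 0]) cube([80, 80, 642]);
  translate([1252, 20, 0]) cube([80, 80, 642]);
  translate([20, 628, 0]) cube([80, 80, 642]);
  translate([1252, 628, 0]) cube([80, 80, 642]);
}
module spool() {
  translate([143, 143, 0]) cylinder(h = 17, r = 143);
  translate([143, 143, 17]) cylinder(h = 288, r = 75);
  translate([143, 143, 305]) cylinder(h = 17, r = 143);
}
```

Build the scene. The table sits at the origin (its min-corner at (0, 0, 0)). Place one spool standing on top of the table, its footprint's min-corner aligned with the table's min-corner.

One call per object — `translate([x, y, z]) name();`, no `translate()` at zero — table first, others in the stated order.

table();
translate([0, 0, 680]) spool();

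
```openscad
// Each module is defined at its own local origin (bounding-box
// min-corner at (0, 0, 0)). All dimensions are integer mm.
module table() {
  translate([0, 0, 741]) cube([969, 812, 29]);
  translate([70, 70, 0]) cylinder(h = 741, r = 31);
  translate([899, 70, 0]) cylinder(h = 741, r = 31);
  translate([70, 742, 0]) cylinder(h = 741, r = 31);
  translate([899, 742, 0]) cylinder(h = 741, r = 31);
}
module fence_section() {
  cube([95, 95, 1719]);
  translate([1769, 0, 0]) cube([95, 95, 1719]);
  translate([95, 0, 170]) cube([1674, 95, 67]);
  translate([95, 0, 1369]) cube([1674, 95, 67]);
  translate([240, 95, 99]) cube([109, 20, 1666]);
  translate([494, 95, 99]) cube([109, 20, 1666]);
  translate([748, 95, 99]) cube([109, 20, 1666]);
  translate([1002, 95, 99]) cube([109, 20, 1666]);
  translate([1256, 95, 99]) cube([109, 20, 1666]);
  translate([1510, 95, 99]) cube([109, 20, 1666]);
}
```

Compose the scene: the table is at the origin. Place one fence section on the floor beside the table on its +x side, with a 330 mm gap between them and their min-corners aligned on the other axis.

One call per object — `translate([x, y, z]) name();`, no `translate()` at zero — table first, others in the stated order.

table();
translate([1299, 0, 0]) fence_section();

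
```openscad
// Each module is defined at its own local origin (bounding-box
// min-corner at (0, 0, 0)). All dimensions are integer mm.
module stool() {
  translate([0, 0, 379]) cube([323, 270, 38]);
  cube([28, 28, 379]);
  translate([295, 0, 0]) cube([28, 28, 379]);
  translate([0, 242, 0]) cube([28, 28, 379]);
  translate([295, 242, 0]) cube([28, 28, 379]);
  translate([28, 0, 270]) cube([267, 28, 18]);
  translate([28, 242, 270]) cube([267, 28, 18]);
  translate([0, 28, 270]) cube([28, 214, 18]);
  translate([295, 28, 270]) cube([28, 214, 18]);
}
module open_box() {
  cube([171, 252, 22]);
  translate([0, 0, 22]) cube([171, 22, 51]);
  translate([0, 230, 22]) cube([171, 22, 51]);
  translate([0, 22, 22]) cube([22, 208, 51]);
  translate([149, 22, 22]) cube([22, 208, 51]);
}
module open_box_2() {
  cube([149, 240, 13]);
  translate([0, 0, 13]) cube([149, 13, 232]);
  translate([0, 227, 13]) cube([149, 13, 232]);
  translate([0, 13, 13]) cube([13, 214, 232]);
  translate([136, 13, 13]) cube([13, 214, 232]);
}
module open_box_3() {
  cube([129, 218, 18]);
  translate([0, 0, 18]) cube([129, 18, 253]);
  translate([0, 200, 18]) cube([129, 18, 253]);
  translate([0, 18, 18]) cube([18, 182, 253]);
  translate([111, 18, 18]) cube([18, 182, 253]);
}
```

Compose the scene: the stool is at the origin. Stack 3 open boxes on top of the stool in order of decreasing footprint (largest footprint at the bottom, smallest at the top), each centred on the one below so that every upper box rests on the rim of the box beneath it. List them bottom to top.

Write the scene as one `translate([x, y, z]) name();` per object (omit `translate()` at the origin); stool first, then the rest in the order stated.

stool();
translate([76, 9, 417]) open_box();
translate([87, 15, 490]) open_box_2();
translate([97, 26, 735]) open_box_3();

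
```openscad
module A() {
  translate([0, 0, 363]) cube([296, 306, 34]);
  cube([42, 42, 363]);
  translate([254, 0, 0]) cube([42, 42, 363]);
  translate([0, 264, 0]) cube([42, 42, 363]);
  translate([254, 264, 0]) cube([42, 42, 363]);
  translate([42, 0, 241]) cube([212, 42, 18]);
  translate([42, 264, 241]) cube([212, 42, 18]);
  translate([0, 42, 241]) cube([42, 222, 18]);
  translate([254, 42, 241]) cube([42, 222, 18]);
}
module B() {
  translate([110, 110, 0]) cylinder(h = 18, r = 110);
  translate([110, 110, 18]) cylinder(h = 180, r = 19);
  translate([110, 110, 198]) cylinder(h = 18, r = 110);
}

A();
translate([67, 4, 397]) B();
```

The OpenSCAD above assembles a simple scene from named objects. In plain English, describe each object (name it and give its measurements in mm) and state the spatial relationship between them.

A is a simple wooden stool: a rectangular seat 296 mm (x) by 306 mm (y), 34 mm thick, top face at z = 397 mm, on four square legs, each 42×42 mm in cross-section. The legs rest on z = 0, each flush with a corner of the seat. Four stretchers, 42 mm wide and 18 mm tall, connect adjacent legs with their undersides at z = 241 mm, each running between the inner faces of the legs it joins and aligned with the legs' outer faces on the other axis.

B is a spool: two coaxial disc flanges of radius 110 mm and thickness 18 mm, joined by a core cylinder of radius 19 mm and height 180 mm. The lower flange rests on z = 0 and the three cylinders share a vertical axis.

The spool is on top of the stool.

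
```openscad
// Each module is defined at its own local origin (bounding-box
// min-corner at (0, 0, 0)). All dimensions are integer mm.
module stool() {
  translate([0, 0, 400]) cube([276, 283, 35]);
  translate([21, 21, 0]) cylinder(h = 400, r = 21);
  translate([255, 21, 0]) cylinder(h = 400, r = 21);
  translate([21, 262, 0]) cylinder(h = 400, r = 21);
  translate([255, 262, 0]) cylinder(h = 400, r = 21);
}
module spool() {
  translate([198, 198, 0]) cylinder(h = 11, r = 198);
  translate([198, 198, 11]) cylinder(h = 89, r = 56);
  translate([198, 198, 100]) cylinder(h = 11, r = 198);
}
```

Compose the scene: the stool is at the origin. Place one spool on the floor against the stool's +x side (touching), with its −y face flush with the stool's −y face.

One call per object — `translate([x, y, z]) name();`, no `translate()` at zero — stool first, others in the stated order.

stool();
translate([276, 0, 0]) spool();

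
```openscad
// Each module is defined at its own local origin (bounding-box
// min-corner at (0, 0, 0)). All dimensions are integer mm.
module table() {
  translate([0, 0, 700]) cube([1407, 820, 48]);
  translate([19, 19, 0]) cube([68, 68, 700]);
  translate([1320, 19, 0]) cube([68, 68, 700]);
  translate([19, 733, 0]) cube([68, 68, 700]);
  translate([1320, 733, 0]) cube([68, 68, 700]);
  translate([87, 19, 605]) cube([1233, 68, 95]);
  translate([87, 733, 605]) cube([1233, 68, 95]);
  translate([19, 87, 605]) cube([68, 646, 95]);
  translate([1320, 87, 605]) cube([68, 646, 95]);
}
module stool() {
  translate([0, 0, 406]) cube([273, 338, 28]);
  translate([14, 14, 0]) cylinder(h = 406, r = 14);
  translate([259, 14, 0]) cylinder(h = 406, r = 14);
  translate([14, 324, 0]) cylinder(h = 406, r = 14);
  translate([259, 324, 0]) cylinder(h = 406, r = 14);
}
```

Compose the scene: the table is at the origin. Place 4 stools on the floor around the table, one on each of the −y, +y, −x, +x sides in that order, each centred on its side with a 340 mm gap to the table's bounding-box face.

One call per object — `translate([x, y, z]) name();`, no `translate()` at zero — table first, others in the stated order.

table();
translate([567, -678, 0]) stool();
translate([567, 1160, 0]) stool();
translate([-613, 241, 0]) stool();
translate([1747, 241, 0]) stool();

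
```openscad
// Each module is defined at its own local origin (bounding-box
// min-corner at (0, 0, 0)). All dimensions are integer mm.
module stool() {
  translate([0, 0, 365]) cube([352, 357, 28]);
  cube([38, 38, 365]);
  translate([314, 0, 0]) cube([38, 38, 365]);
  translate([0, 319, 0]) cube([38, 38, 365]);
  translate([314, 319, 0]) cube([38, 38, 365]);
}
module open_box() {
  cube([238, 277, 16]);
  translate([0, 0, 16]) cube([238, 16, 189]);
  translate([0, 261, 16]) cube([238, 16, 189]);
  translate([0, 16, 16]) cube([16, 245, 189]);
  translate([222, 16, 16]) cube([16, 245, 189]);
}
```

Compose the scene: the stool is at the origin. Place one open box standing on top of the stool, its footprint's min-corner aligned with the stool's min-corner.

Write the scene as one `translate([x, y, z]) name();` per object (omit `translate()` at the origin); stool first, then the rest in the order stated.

stool();
translate([0, 0, 393]) open_box();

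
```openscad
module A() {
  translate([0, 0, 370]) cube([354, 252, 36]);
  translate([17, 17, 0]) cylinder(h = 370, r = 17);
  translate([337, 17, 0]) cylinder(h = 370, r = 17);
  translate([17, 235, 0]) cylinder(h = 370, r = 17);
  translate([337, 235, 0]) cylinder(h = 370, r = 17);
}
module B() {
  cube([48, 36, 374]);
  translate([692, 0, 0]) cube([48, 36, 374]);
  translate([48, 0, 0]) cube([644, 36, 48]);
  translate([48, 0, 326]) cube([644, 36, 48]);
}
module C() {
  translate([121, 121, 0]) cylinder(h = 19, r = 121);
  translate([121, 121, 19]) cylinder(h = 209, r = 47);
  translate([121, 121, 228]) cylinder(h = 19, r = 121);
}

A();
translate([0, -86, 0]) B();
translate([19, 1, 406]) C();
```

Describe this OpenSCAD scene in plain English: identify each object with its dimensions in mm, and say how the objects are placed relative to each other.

A is a four-legged stool. The seat is a 354×252×36 mm slab whose top surface is at z = 406 mm; four round legs, each 34 mm in diameter, run from the floor (z = 0) to the underside of the seat, each leg's axis is inset half a diameter from the nearest pair of seat edges (so the leg's bounding box is flush with the corner).

B is a rectangular picture frame lying in the x–z plane (depth along y). The opening is 644 mm wide (x) by 278 mm tall (z), surrounded by a border 48 mm wide on all four sides. The frame is 36 mm deep and is made of two full-height vertical stiles with two horizontal rails fitted between them.

C is a spool: two coaxial disc flanges of radius 121 mm and thickness 19 mm, joined by a core cylinder of radius 47 mm and height 209 mm. The lower flange rests on z = 0 and the three cylinders share a vertical axis.

The picture frame is on the floor beside the stool on its −y side. The spool is on top of the stool.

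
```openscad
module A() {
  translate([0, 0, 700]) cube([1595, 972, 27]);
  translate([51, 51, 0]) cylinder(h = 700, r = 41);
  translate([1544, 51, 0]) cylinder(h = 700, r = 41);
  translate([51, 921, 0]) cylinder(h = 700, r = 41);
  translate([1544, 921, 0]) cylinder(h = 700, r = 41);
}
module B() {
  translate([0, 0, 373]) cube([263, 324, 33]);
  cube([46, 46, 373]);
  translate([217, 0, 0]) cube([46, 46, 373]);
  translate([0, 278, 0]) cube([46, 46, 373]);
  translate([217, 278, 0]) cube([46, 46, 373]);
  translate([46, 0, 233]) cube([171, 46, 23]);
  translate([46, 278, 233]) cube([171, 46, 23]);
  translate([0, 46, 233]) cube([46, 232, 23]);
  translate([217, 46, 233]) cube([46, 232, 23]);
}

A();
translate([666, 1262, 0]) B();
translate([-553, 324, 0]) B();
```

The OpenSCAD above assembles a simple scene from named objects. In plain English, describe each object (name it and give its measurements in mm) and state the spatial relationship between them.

A is a rectangular dining table. The top is 1595×972×27 mm with its upper surface at z = 727 mm. It stands on four round legs of 82 mm diameter, each leg's bounding box inset 10 mm from the nearest pair of top edges, running from the floor to the underside of the top.

B is a four-legged stool. The seat is 263×324 mm, 33 mm thick, top at z = 406 mm. It stands on four square legs, each 46×46 mm in cross-section, from z = 0 to the seat underside, each flush with a corner of the seat. Four stretchers, 46 mm wide and 23 mm tall, connect adjacent legs with their undersides at z = 233 mm, each running between the inner faces of the legs it joins and aligned with the legs' outer faces on the other axis.

Two stools sit around the table at the +y, −x sides.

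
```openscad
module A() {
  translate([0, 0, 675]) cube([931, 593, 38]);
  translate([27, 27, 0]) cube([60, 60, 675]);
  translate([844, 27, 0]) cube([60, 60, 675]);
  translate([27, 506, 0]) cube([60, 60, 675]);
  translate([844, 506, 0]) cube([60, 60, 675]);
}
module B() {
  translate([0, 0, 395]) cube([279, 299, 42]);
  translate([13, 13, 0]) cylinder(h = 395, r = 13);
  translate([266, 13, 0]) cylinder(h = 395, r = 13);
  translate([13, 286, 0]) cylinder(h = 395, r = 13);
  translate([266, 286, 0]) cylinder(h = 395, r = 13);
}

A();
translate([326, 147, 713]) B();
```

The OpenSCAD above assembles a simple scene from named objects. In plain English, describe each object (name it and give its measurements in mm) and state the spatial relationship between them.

A is a rectangular dining table. The top is 931×593×38 mm with its upper surface at z = 713 mm. It stands on four 60×60 mm square legs, each inset 27 mm from the nearest pair of top edges, running from the floor to the underside of the top.

B is a simple wooden stool: a rectangular seat 279 mm (x) by 299 mm (y), 42 mm thick, top face at z = 437 mm, on four round legs, each 26 mm in diameter. The legs rest on z = 0, each leg's axis is inset half a diameter from the nearest pair of seat edges (so the leg's bounding box is flush with the corner).

The stool is on top of the table, centred.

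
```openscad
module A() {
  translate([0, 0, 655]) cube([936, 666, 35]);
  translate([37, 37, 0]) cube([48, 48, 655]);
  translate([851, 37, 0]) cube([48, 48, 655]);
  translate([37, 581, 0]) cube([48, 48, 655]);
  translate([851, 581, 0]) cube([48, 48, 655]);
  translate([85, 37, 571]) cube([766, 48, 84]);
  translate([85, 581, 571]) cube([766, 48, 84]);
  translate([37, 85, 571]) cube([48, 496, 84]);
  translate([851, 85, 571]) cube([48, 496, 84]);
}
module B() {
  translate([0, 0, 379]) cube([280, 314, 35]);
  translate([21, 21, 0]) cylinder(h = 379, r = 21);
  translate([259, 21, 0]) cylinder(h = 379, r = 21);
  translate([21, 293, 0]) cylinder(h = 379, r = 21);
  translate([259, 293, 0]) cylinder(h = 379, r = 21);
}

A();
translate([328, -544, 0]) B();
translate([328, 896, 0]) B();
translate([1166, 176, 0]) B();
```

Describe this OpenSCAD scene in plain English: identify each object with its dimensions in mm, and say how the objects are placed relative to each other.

A is a rectangular dining table. The top is 936×666×35 mm with its upper surface at z = 690 mm. It stands on four 48×48 mm square legs, each inset 37 mm from the nearest pair of top edges, running from the floor to the underside of the top. Four apron rails, 48 mm thick and 84 mm tall, run between adjacent legs with their top edges flush with the underside of the top and their outer faces flush with the legs' outer faces.

B is a four-legged stool. The seat is a 280×314×35 mm slab whose top surface is at z = 414 mm; four round legs, each 42 mm in diameter, run from the floor (z = 0) to the underside of the seat, each leg's axis is inset half a diameter from the nearest pair of seat edges (so the leg's bounding box is flush with the corner).

Three stools sit around the table at the −y, +y, +x sides.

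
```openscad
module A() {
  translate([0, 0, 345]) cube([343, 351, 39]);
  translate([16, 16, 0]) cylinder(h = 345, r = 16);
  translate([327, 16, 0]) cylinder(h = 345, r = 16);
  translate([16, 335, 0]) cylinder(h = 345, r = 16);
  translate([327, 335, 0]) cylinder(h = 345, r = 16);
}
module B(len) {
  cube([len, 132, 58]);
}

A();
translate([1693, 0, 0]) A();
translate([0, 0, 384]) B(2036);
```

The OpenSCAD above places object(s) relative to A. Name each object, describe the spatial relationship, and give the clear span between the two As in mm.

A is a stool. B is a beam. A beam spans the tops of two stools. The clear span between the two stools is 1350 mm.

Second stool starts at x = 1693; first ends at x = 343; clear span = 1693 − 343 = 1350 mm.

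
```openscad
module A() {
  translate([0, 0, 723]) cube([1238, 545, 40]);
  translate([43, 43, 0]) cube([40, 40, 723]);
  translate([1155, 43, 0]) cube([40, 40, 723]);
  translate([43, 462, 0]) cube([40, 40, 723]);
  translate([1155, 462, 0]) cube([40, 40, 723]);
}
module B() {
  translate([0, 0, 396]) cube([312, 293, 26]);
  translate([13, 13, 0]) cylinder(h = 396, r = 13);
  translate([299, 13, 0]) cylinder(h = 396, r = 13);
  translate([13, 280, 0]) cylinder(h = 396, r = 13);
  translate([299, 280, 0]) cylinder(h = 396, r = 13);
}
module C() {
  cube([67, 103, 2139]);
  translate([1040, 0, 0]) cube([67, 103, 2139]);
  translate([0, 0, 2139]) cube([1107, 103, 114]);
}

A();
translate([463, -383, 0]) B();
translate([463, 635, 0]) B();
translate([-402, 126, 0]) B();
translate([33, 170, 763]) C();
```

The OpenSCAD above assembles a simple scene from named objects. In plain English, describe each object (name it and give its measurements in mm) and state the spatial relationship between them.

A is a table with a 1238×545 mm rectangular top, 40 mm thick, top surface at z = 763 mm, supported by four 40×40 mm square legs, each inset 43 mm from the nearest pair of top edges, running from the floor.

B is a four-legged stool. The seat is a 312×293×26 mm slab whose top surface is at z = 422 mm; four round legs, each 26 mm in diameter, run from the floor (z = 0) to the underside of the seat, each leg's axis is inset half a diameter from the nearest pair of seat edges (so the leg's bounding box is flush with the corner).

C is a rectangular door frame: two vertical jambs of 67×103 mm section, 2139 mm tall, with a clear opening 973 mm wide between their inner faces. A header 114 mm tall and 103 mm deep lies on top of the jambs and spans the full outside width.

Three stools sit around the table at the −y, +y, −x sides. The door frame is on top of the table.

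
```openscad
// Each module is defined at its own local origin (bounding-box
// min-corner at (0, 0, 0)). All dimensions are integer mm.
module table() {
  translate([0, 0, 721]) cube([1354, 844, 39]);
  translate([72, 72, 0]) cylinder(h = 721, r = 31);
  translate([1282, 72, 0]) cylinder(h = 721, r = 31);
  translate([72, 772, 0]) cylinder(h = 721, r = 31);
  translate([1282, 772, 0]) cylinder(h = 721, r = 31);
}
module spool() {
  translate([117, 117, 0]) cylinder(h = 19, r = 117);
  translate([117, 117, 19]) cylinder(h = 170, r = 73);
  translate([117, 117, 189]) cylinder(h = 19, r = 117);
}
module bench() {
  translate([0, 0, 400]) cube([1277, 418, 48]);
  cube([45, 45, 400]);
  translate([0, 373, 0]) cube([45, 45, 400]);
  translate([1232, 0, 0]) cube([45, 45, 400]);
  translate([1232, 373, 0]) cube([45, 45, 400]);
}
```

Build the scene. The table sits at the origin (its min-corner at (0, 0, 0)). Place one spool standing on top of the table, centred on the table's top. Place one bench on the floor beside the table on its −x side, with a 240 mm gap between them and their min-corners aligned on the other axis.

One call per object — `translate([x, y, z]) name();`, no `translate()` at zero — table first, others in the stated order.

table();
translate([560, 305, 760]) spool();
translate([-1517, 0, 0]) bench();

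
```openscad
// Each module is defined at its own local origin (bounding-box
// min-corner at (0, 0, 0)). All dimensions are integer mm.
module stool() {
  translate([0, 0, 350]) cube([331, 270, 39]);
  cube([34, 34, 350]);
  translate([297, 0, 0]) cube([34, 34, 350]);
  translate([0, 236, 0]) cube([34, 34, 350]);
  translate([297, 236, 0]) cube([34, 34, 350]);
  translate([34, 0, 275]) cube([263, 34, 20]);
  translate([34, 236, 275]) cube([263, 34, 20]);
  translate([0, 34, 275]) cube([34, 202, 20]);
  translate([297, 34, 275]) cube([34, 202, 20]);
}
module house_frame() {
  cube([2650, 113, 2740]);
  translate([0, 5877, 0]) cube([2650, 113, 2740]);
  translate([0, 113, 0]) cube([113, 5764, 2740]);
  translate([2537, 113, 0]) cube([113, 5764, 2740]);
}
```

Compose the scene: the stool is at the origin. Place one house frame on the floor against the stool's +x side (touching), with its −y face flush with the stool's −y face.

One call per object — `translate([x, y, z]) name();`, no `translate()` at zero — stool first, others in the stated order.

stool();
translate([331, 0, 0]) house_frame();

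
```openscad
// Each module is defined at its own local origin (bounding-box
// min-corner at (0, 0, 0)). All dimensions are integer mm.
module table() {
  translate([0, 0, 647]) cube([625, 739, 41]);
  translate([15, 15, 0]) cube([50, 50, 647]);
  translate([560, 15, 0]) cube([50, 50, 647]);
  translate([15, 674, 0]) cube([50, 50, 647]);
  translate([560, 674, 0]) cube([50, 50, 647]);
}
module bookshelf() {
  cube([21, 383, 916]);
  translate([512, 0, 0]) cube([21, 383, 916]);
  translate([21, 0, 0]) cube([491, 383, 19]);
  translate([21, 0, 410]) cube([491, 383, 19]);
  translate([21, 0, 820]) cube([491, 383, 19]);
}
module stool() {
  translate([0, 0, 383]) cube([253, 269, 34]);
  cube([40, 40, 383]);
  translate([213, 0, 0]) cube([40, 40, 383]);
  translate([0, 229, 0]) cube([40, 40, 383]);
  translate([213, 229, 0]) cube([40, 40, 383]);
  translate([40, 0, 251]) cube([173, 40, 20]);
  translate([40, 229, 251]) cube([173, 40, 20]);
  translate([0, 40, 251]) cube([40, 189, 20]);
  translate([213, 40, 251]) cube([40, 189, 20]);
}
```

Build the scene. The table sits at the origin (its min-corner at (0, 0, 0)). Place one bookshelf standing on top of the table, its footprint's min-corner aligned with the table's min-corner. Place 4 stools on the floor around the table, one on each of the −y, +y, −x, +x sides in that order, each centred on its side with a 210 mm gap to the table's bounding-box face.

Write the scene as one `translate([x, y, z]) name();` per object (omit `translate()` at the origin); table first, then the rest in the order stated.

table();
translate([0, 0, 688]) bookshelf();
translate([186, -479, 0]) stool();
translate([186, 949, 0]) stool();
translate([-463, 235, 0]) stool();
translate([835, 235, 0]) stool();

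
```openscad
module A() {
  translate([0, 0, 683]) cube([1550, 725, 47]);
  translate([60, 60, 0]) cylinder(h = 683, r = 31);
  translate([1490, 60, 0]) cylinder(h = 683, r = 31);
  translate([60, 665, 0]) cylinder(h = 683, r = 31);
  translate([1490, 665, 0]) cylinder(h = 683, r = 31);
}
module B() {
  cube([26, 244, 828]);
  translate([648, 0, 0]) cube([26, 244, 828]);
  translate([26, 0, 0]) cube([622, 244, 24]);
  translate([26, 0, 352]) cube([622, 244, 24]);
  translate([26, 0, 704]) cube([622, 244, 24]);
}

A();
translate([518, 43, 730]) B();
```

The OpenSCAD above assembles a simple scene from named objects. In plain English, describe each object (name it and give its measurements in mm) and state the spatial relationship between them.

A is a rectangular dining table. The top is 1550×725×47 mm with its upper surface at z = 730 mm. It stands on four round legs of 62 mm diameter, each leg's bounding box inset 29 mm from the nearest pair of top edges, running from the floor to the underside of the top.

B is a bookshelf 674 mm wide overall, 244 mm deep and 828 mm tall. The two sides are 26 mm thick vertical panels. 3 horizontal shelves of 24 mm thickness span between the inner faces of the sides; the lowest shelf sits on the floor and shelves are stacked with a clear vertical gap of 328 mm between each pair.

The bookshelf is on top of the table.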